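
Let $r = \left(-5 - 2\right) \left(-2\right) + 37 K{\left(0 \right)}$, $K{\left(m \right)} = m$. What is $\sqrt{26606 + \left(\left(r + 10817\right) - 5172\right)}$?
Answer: $3 \sqrt{3585} \approx 179.62$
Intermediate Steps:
$r = 14$ ($r = \left(-5 - 2\right) \left(-2\right) + 37 \cdot 0 = \left(-7\right) \left(-2\right) + 0 = 14 + 0 = 14$)
$\sqrt{26606 + \left(\left(r + 10817\right) - 5172\right)} = \sqrt{26606 + \left(\left(14 + 10817\right) - 5172\right)} = \sqrt{26606 + \left(10831 - 5172\right)} = \sqrt{26606 + 5659} = \sqrt{32265} = 3 \sqrt{3585}$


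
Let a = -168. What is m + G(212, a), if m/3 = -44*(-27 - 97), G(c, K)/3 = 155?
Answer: 16833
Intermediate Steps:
G(c, K) = 465 (G(c, K) = 3*155 = 465)
m = 16368 (m = 3*(-44*(-27 - 97)) = 3*(-44*(-124)) = 3*5456 = 16368)
m + G(212, a) = 16368 + 465 = 16833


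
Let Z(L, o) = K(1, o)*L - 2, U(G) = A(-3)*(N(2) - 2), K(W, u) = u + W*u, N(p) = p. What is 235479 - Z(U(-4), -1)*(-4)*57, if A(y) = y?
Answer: 235023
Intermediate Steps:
U(G) = 0 (U(G) = -3*(2 - 2) = -3*0 = 0)
Z(L, o) = -2 + 2*L*o (Z(L, o) = (o*(1 + 1))*L - 2 = (o*2)*L - 2 = (2*o)*L - 2 = 2*L*o - 2 = -2 + 2*L*o)
235479 - Z(U(-4), -1)*(-4)*57 = 235479 - (-2 + 2*0*(-1))*(-4)*57 = 235479 - (-2 + 0)*(-4)*57 = 235479 - (-2*(-4))*57 = 235479 - 8*57 = 235479 - 1*456 = 235479 - 456 = 235023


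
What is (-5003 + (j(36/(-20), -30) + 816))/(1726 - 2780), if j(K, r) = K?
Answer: 616/155 ≈ 3.9742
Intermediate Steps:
(-5003 + (j(36/(-20), -30) + 816))/(1726 - 2780) = (-5003 + (36/(-20) + 816))/(1726 - 2780) = (-5003 + (36*(-1/20) + 816))/(-1054) = (-5003 + (-9/5 + 816))*(-1/1054) = (-5003 + 4071/5)*(-1/1054) = -20944/5*(-1/1054) = 616/155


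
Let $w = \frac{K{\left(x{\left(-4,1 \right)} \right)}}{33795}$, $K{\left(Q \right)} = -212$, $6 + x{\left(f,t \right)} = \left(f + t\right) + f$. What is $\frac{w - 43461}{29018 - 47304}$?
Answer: $\frac{1468764707}{617975370} \approx 2.3767$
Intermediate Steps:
$x{\left(f,t \right)} = -6 + t + 2 f$ ($x{\left(f,t \right)} = -6 + \left(\left(f + t\right) + f\right) = -6 + \left(t + 2 f\right) = -6 + t + 2 f$)
$w = - \frac{212}{33795} \approx -0.0062731$
$\frac{w - 43461}{29018 - 47304} = \frac{- \frac{212}{33795} - 43461}{29018 - 47304} = \frac{- \frac{212}{33795} - 43461}{-18286} = \left(- \frac{1468764707}{33795}\right) \left(- \frac{1}{18286}\right) = \frac{1468764707}{617975370}$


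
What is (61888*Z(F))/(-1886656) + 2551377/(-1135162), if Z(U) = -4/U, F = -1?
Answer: -79602849199/33463440598 ≈ -2.3788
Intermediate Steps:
(61888*Z(F))/(-1886656) + 2551377/(-1135162) = (61888*(-4/(-1)))/(-1886656) + 2551377/(-1135162) = (61888*(-4*(-1)))*(-1/1886656) + 2551377*(-1/1135162) = (61888*4)*(-1/1886656) - 2551377/1135162 = 247552*(-1/1886656) - 2551377/1135162 = -3868/29479 - 2551377/1135162 = -79602849199/33463440598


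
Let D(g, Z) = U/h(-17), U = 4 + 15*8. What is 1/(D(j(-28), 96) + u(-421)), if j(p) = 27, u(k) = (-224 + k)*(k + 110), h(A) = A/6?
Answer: 17/3409371 ≈ 4.9863e-6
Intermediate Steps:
h(A) = A/6 (h(A) = A*(1/6) = A/6)
u(k) = (-224 + k)*(110 + k)
U = 124 (U = 4 + 120 = 124)
D(g, Z) = -744/17 (D(g, Z) = 124/(((1/6)*(-17))) = 124/(-17/6) = 124*(-6/17) = -744/17)
1/(D(j(-28), 96) + u(-421)) = 1/(-744/17 + (-24640 + (-421)**2 - 114*(-421))) = 1/(-744/17 + (-24640 + 177241 + 47994)) = 1/(-744/17 + 200595) = 1/(3409371/17) = 17/3409371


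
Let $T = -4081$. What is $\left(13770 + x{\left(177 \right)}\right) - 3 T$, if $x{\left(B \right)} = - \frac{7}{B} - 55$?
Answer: $\frac{4594559}{177} \approx 25958.0$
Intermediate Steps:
$x{\left(B \right)} = -55 - \frac{7}{B}$ ($x{\left(B \right)} = - \frac{7}{B} - 55 = -55 - \frac{7}{B}$)
$\left(13770 + x{\left(177 \right)}\right) - 3 T = \left(13770 - \left(55 + \frac{7}{177}\right)\right) - -12243 = \left(13770 - \frac{9742}{177}\right) + 12243 = \frac{2427548}{177} + 12243 = \frac{4594559}{177}$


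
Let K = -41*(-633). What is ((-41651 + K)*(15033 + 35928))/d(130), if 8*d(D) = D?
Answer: -3199943112/65 ≈ -4.9230e+7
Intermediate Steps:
K = 25953
d(D) = D/8
((-41651 + K)*(15033 + 35928))/d(130) = ((-41651 + 25953)*(15033 + 35928))/(((1/8)*130)) = (-15698*50961)/(65/4) = -799985778*4/65 = -3199943112/65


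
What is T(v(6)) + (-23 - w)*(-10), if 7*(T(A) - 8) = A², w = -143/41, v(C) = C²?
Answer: 111432/287 ≈ 388.26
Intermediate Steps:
w = -143/41 (w = -143*1/41 = -143/41 ≈ -3.4878)
T(A) = 8 + A²/7
T(v(6)) + (-23 - w)*(-10) = (8 + (6²)²/7) + (-23 - 1*(-143/41))*(-10) = (8 + (⅐)*36²) + (-23 + 143/41)*(-10) = (8 + (⅐)*1296) - 800/41*(-10) = (8 + 1296/7) + 8000/41 = 1352/7 + 8000/41 = 111432/287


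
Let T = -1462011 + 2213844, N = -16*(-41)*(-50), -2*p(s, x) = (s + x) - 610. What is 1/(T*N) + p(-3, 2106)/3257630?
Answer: -1840878462923/8033355453391200 ≈ -0.00022915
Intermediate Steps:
p(s, x) = 305 - s/2 - x/2 (p(s, x) = -((s + x) - 610)/2 = -(-610 + s + x)/2 = 305 - s/2 - x/2)
N = -32800 (N = 656*(-50) = -32800)
T = 751833
1/(T*N) + p(-3, 2106)/3257630 = 1/(751833*(-32800)) + (305 - 1/2*(-3) - 1/2*2106)/3257630 = (1/751833)*(-1/32800) + (305 + 3/2 - 1053)*(1/3257630) = -1/24660122400 - 1493/2*1/3257630 = -1/24660122400 - 1493/6515260 = -1840878462923/8033355453391200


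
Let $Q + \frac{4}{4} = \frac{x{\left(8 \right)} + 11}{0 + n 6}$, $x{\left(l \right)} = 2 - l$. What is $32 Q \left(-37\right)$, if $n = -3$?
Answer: $\frac{13616}{9} \approx 1512.9$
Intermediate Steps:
$Q = - \frac{23}{18}$ ($Q = -1 + \frac{\left(2 - 8\right) + 11}{0 - 18} = -1 + \frac{-6 + 11}{-18} = -1 + 5 \left(- \frac{1}{18}\right) = -1 - \frac{5}{18} = - \frac{23}{18} \approx -1.2778$)
$32 Q \left(-37\right) = 32 \left(- \frac{23}{18}\right) \left(-37\right) = \left(- \frac{368}{9}\right) \left(-37\right) = \frac{13616}{9}$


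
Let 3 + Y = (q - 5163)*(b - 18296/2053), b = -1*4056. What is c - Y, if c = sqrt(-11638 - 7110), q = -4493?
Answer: -80581863025/2053 + 2*I*sqrt(4687) ≈ -3.9251e+7 + 136.92*I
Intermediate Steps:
b = -4056
Y = 80581863025/2053 (Y = -3 + (-4493 - 5163)*(-4056 - 18296/2053) = -3 - 9656*(-4056 - 18296*1/2053) = -3 - 9656*(-4056 - 18296/2053) = -3 - 9656*(-8345264/2053) = -3 + 80581869184/2053 = 80581863025/2053 ≈ 3.9251e+7)
c = 2*I*sqrt(4687) (c = sqrt(-18748) = 2*I*sqrt(4687) ≈ 136.92*I)
c - Y = 2*I*sqrt(4687) - 1*80581863025/2053 = 2*I*sqrt(4687) - 80581863025/2053 = -80581863025/2053 + 2*I*sqrt(4687)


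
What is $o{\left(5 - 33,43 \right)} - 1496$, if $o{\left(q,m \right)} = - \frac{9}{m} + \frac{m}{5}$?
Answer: $- \frac{319836}{215} \approx -1487.6$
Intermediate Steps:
$o{\left(q,m \right)} = - \frac{9}{m} + \frac{m}{5}$ ($o{\left(q,m \right)} = - \frac{9}{m} + m \frac{1}{5} = - \frac{9}{m} + \frac{m}{5}$)
$o{\left(5 - 33,43 \right)} - 1496 = \left(- \frac{9}{43} + \frac{1}{5} \cdot 43\right) - 1496 = \left(\left(-9\right) \frac{1}{43} + \frac{43}{5}\right) - 1496 = \left(- \frac{9}{43} + \frac{43}{5}\right) - 1496 = \frac{1804}{215} - 1496 = - \frac{319836}{215}$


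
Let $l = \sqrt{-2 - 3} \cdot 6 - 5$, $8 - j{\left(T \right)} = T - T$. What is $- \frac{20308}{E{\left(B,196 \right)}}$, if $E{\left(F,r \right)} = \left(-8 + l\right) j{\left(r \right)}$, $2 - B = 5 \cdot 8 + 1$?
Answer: $\frac{66001}{698} + \frac{15231 i \sqrt{5}}{349} \approx 94.557 + 97.586 i$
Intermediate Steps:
$j{\left(T \right)} = 8$ ($j{\left(T \right)} = 8 - \left(T - T\right) = 8 - 0 = 8 + 0 = 8$)
$l = -5 + 6 i \sqrt{5}$ ($l = \sqrt{-5} \cdot 6 - 5 = i \sqrt{5} \cdot 6 - 5 = 6 i \sqrt{5} - 5 = -5 + 6 i \sqrt{5} \approx -5.0 + 13.416 i$)
$B = -39$ ($B = 2 - \left(5 \cdot 8 + 1\right) = 2 - \left(40 + 1\right) = 2 - 41 = -39$)
$E{\left(F,r \right)} = -104 + 48 i \sqrt{5}$ ($E{\left(F,r \right)} = \left(-8 - \left(5 - 6 i \sqrt{5}\right)\right) 8 = \left(-13 + 6 i \sqrt{5}\right) 8 = -104 + 48 i \sqrt{5}$)
$- \frac{20308}{E{\left(B,196 \right)}} = - \frac{20308}{-104 + 48 i \sqrt{5}}$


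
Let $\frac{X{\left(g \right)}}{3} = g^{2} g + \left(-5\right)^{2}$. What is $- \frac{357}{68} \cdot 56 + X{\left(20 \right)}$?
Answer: $23781$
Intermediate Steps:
$X{\left(g \right)} = 75 + 3 g^{3}$ ($X{\left(g \right)} = 3 \left(g^{2} g + \left(-5\right)^{2}\right) = 3 \left(g^{3} + 25\right) = 3 \left(25 + g^{3}\right) = 75 + 3 g^{3}$)
$- \frac{357}{68} \cdot 56 + X{\left(20 \right)} = - \frac{357}{68} \cdot 56 + \left(75 + 3 \cdot 20^{3}\right) = \left(-357\right) \frac{1}{68} \cdot 56 + \left(75 + 3 \cdot 8000\right) = \left(- \frac{21}{4}\right) 56 + \left(75 + 24000\right) = -294 + 24075 = 23781$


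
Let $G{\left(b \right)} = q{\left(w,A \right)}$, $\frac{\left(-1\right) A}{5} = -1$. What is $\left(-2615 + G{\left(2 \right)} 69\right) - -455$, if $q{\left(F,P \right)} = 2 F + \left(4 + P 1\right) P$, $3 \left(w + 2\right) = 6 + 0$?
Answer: $945$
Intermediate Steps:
$A = 5$ ($A = \left(-5\right) \left(-1\right) = 5$)
$w = 0$ ($w = -2 + \frac{6 + 0}{3} = -2 + \frac{1}{3} \cdot 6 = -2 + 2 = 0$)
$q{\left(F,P \right)} = 2 F + P \left(4 + P\right)$ ($q{\left(F,P \right)} = 2 F + \left(4 + P\right) P = 2 F + P \left(4 + P\right)$)
$G{\left(b \right)} = 45$ ($G{\left(b \right)} = 5^{2} + 2 \cdot 0 + 4 \cdot 5 = 25 + 0 + 20 = 45$)
$\left(-2615 + G{\left(2 \right)} 69\right) - -455 = \left(-2615 + 45 \cdot 69\right) - -455 = \left(-2615 + 3105\right) + 455 = 490 + 455 = 945$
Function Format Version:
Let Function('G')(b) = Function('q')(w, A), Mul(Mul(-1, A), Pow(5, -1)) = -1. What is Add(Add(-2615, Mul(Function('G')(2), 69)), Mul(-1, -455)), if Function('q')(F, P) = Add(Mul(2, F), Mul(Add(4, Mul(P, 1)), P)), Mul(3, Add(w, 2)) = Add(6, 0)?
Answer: 945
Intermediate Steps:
A = 5 (A = Mul(-5, -1) = 5)
w = 0 (w = Add(-2, Mul(Rational(1, 3), Add(6, 0))) = Add(-2, Mul(Rational(1, 3), 6)) = Add(-2, 2) = 0)
Function('q')(F, P) = Add(Mul(2, F), Mul(P, Add(4, P))) (Function('q')(F, P) = Add(Mul(2, F), Mul(Add(4, P), P)) = Add(Mul(2, F), Mul(P, Add(4, P))))
Function('G')(b) = 45 (Function('G')(b) = Add(Pow(5, 2), Mul(2, 0), Mul(4, 5)) = Add(25, 0, 20) = 45)
Add(Add(-2615, Mul(Function('G')(2), 69)), Mul(-1, -455)) = Add(Add(-2615, Mul(45, 69)), Mul(-1, -455)) = Add(Add(-2615, 3105), 455) = Add(490, 455) = 945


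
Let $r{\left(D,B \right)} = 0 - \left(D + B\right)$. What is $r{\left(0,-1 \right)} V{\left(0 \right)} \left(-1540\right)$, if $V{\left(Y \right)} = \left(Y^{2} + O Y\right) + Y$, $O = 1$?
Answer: $0$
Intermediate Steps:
$r{\left(D,B \right)} = - B - D$ ($r{\left(D,B \right)} = 0 - \left(B + D\right) = - B - D$)
$V{\left(Y \right)} = Y^{2} + 2 Y$ ($V{\left(Y \right)} = \left(Y^{2} + 1 Y\right) + Y = \left(Y^{2} + Y\right) + Y = \left(Y + Y^{2}\right) + Y = Y^{2} + 2 Y$)
$r{\left(0,-1 \right)} V{\left(0 \right)} \left(-1540\right) = \left(\left(-1\right) \left(-1\right) - 0\right) 0 \left(2 + 0\right) \left(-1540\right) = \left(1 + 0\right) 0 \cdot 2 \left(-1540\right) = 1 \cdot 0 \left(-1540\right) = 0 \left(-1540\right) = 0$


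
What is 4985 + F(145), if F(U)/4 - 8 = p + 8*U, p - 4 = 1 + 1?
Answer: 9681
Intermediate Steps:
p = 6 (p = 4 + (1 + 1) = 4 + 2 = 6)
F(U) = 56 + 32*U (F(U) = 32 + 4*(6 + 8*U) = 32 + (24 + 32*U) = 56 + 32*U)
4985 + F(145) = 4985 + (56 + 32*145) = 4985 + (56 + 4640) = 4985 + 4696 = 9681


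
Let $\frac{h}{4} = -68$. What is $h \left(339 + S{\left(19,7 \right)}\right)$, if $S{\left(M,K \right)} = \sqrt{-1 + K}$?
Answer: $-92208 - 272 \sqrt{6} \approx -92874.0$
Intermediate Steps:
$h = -272$ ($h = 4 \left(-68\right) = -272$)
$h \left(339 + S{\left(19,7 \right)}\right) = - 272 \left(339 + \sqrt{-1 + 7}\right) = - 272 \left(339 + \sqrt{6}\right) = -92208 - 272 \sqrt{6}$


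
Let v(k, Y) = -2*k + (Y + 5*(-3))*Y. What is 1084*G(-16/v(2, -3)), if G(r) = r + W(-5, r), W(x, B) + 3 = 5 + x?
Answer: -89972/25 ≈ -3598.9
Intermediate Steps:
v(k, Y) = -2*k + Y*(-15 + Y) (v(k, Y) = -2*k + (Y - 15)*Y = -2*k + (-15 + Y)*Y = -2*k + Y*(-15 + Y))
W(x, B) = 2 + x (W(x, B) = -3 + (5 + x) = 2 + x)
G(r) = -3 + r (G(r) = r + (2 - 5) = r - 3 = -3 + r)
1084*G(-16/v(2, -3)) = 1084*(-3 - 16/((-3)² - 15*(-3) - 2*2)) = 1084*(-3 - 16/(9 + 45 - 4)) = 1084*(-3 - 16/50) = 1084*(-3 - 16*1/50) = 1084*(-3 - 8/25) = 1084*(-83/25) = -89972/25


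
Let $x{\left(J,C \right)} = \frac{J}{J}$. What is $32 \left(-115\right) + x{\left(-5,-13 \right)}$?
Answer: $-3679$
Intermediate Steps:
$x{\left(J,C \right)} = 1$
$32 \left(-115\right) + x{\left(-5,-13 \right)} = 32 \left(-115\right) + 1 = -3680 + 1 = -3679$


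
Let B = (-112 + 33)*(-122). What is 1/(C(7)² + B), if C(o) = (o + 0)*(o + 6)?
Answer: 1/17919 ≈ 5.5807e-5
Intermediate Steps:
C(o) = o*(6 + o)
B = 9638 (B = -79*(-122) = 9638)
1/(C(7)² + B) = 1/((7*(6 + 7))² + 9638) = 1/((7*13)² + 9638) = 1/(91² + 9638) = 1/(8281 + 9638) = 1/17919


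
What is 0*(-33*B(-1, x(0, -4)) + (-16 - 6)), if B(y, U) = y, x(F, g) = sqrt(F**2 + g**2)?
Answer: 0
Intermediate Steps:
0*(-33*B(-1, x(0, -4)) + (-16 - 6)) = 0*(-33*(-1) + (-16 - 6)) = 0*(33 - 22) = 0*11 = 0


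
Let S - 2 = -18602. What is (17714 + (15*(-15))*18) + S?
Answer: -4936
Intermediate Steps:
S = -18600 (S = 2 - 18602 = -18600)
(17714 + (15*(-15))*18) + S = (17714 + (15*(-15))*18) - 18600 = (17714 - 225*18) - 18600 = (17714 - 4050) - 18600 = 13664 - 18600 = -4936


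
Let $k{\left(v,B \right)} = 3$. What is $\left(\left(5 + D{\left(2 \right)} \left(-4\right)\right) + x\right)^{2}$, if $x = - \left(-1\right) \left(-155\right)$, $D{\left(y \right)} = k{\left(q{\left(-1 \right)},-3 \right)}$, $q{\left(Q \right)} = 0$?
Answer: $26244$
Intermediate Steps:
$D{\left(y \right)} = 3$
$x = -155$ ($x = \left(-1\right) 155 = -155$)
$\left(\left(5 + D{\left(2 \right)} \left(-4\right)\right) + x\right)^{2} = \left(\left(5 + 3 \left(-4\right)\right) - 155\right)^{2} = \left(\left(5 - 12\right) - 155\right)^{2} = \left(-7 - 155\right)^{2} = \left(-162\right)^{2} = 26244$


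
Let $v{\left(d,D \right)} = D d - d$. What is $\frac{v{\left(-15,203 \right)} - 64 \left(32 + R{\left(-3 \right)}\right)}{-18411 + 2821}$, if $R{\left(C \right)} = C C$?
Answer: $\frac{2827}{7795} \approx 0.36267$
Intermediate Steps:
$R{\left(C \right)} = C^{2}$
$v{\left(d,D \right)} = - d + D d$
$\frac{v{\left(-15,203 \right)} - 64 \left(32 + R{\left(-3 \right)}\right)}{-18411 + 2821} = \frac{- 15 \left(-1 + 203\right) - 64 \left(32 + \left(-3\right)^{2}\right)}{-18411 + 2821} = \frac{\left(-15\right) 202 - 64 \left(32 + 9\right)}{-15590} = \left(-3030 - 2624\right) \left(- \frac{1}{15590}\right) = \left(-5654\right) \left(- \frac{1}{15590}\right) = \frac{2827}{7795}$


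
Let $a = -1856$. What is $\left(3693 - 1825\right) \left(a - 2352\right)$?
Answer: $-7860544$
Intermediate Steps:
$\left(3693 - 1825\right) \left(a - 2352\right) = \left(3693 - 1825\right) \left(-1856 - 2352\right) = 1868 \left(-4208\right) = -7860544$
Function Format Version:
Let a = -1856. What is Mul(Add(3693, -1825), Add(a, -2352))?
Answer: -7860544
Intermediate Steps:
Mul(Add(3693, -1825), Add(a, -2352)) = Mul(Add(3693, -1825), Add(-1856, -2352)) = Mul(1868, -4208) = -7860544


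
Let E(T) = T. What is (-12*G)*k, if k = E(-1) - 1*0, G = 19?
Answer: 228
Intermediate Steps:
k = -1 (k = -1 - 1*0 = -1 + 0 = -1)
(-12*G)*k = -12*19*(-1) = -228*(-1) = 228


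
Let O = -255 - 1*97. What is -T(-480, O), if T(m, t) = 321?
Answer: -321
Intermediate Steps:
O = -352 (O = -255 - 97 = -352)
-T(-480, O) = -1*321 = -321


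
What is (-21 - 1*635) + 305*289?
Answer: 87489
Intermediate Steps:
(-21 - 1*635) + 305*289 = (-21 - 635) + 88145 = -656 + 88145 = 87489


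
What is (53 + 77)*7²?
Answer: 6370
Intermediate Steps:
(53 + 77)*7² = 130*49 = 6370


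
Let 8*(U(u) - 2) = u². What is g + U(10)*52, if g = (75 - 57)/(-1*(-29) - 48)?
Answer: 14308/19 ≈ 753.05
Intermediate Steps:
U(u) = 2 + u²/8
g = -18/19 (g = 18/(29 - 48) = 18/(-19) = 18*(-1/19) = -18/19 ≈ -0.94737)
g + U(10)*52 = -18/19 + (2 + (⅛)*10²)*52 = -18/19 + (2 + (⅛)*100)*52 = -18/19 + (2 + 25/2)*52 = -18/19 + (29/2)*52 = -18/19 + 754 = 14308/19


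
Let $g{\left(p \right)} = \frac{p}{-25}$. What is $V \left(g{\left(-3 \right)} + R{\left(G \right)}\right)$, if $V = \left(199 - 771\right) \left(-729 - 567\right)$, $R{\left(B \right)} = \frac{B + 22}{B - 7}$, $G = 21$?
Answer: $\frac{414022752}{175} \approx 2.3658 \cdot 10^{6}$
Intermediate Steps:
$g{\left(p \right)} = - \frac{p}{25}$ ($g{\left(p \right)} = p \left(- \frac{1}{25}\right) = - \frac{p}{25}$)
$R{\left(B \right)} = \frac{22 + B}{-7 + B}$
$V = 741312$ ($V = \left(-572\right) \left(-1296\right) = 741312$)
$V \left(g{\left(-3 \right)} + R{\left(G \right)}\right) = 741312 \left(\left(- \frac{1}{25}\right) \left(-3\right) + \frac{22 + 21}{-7 + 21}\right) = 741312 \left(\frac{3}{25} + \frac{1}{14} \cdot 43\right) = 741312 \left(\frac{3}{25} + \frac{43}{14}\right) = 741312 \cdot \frac{1117}{350} = \frac{414022752}{175}$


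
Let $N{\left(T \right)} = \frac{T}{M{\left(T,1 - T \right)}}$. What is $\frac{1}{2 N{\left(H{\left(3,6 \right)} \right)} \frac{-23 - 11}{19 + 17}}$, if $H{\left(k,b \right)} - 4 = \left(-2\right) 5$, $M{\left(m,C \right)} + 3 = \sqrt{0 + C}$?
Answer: $- \frac{9}{34} + \frac{3 \sqrt{7}}{34} \approx -0.031257$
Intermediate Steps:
$M{\left(m,C \right)} = -3 + \sqrt{C}$ ($M{\left(m,C \right)} = -3 + \sqrt{0 + C} = -3 + \sqrt{C}$)
$H{\left(k,b \right)} = -6$ ($H{\left(k,b \right)} = 4 - 10 = -6$)
$N{\left(T \right)} = \frac{T}{-3 + \sqrt{1 - T}}$
$\frac{1}{2 N{\left(H{\left(3,6 \right)} \right)} \frac{-23 - 11}{19 + 17}} = \frac{1}{2 \left(- \frac{6}{-3 + \sqrt{1 - -6}}\right) \frac{-23 - 11}{19 + 17}} = \frac{1}{2 \left(- \frac{6}{-3 + \sqrt{1 + 6}}\right) \left(- \frac{34}{36}\right)} = \frac{1}{2 \left(- \frac{6}{-3 + \sqrt{7}}\right) \left(\left(-34\right) \frac{1}{36}\right)} = \frac{1}{- \frac{12}{-3 + \sqrt{7}} \left(- \frac{17}{18}\right)} = \frac{1}{\frac{34}{3} \frac{1}{-3 + \sqrt{7}}} = - \frac{9}{34} + \frac{3 \sqrt{7}}{34}$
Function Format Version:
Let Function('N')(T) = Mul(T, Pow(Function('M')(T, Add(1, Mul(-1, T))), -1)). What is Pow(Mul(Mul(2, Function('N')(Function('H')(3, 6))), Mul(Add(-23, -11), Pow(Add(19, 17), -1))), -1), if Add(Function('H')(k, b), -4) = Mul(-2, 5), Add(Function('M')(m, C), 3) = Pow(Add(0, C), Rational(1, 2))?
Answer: Add(Rational(-9, 34), Mul(Rational(3, 34), Pow(7, Rational(1, 2)))) ≈ -0.031257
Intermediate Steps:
Function('M')(m, C) = Add(-3, Pow(C, Rational(1, 2))) (Function('M')(m, C) = Add(-3, Pow(Add(0, C), Rational(1, 2))) = Add(-3, Pow(C, Rational(1, 2))))
Function('H')(k, b) = -6 (Function('H')(k, b) = Add(4, Mul(-2, 5)) = Add(4, -10) = -6)
Function('N')(T) = Mul(T, Pow(Add(-3, Pow(Add(1, Mul(-1, T)), Rational(1, 2))), -1))
Pow(Mul(Mul(2, Function('N')(Function('H')(3, 6))), Mul(Add(-23, -11), Pow(Add(19, 17), -1))), -1) = Pow(Mul(Mul(2, Mul(-6, Pow(Add(-3, Pow(Add(1, Mul(-1, -6)), Rational(1, 2))), -1))), Mul(Add(-23, -11), Pow(Add(19, 17), -1))), -1) = Pow(Mul(Mul(2, Mul(-6, Pow(Add(-3, Pow(Add(1, 6), Rational(1, 2))), -1))), Mul(-34, Pow(36, -1))), -1) = Pow(Mul(Mul(2, Mul(-6, Pow(Add(-3, Pow(7, Rational(1, 2))), -1))), Mul(-34, Rational(1, 36))), -1) = Pow(Mul(Mul(-12, Pow(Add(-3, Pow(7, Rational(1, 2))), -1)), Rational(-17, 18)), -1) = Pow(Mul(Rational(34, 3), Pow(Add(-3, Pow(7, Rational(1, 2))), -1)), -1) = Add(Rational(-9, 34), Mul(Rational(3, 34), Pow(7, Rational(1, 2))))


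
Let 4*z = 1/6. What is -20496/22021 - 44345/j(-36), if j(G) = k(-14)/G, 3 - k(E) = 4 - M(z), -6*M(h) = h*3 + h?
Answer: -20747086752/13357 ≈ -1.5533e+6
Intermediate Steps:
z = 1/24 (z = (1/4)/6 = (1/4)*(1/6) = 1/24 ≈ 0.041667)
M(h) = -2*h/3 (M(h) = -(h*3 + h)/6 = -(3*h + h)/6 = -2*h/3)
k(E) = -37/36 (k(E) = 3 - (4 - (-2)/(3*24)) = 3 - (4 - 1*(-1/36)) = 3 - (4 + 1/36) = 3 - 1*145/36 = 3 - 145/36 = -37/36)
j(G) = -37/(36*G)
-20496/22021 - 44345/j(-36) = -20496/22021 - 44345/((-37/36/(-36))) = -20496*1/22021 - 44345/((-37/36*(-1/36))) = -336/361 - 44345/37/1296 = -336/361 - 44345*1296/37 = -336/361 - 57471120/37 = -20747086752/13357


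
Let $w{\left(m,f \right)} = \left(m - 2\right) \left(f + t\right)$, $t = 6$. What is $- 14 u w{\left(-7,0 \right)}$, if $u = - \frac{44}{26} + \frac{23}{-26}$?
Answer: $- \frac{25326}{13} \approx -1948.2$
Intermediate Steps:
$w{\left(m,f \right)} = \left(-2 + m\right) \left(6 + f\right)$ ($w{\left(m,f \right)} = \left(m - 2\right) \left(f + 6\right) = \left(-2 + m\right) \left(6 + f\right)$)
$u = - \frac{67}{26}$ ($u = \left(-44\right) \frac{1}{26} + 23 \left(- \frac{1}{26}\right) = - \frac{22}{13} - \frac{23}{26} = - \frac{67}{26} \approx -2.5769$)
$- 14 u w{\left(-7,0 \right)} = \left(-14\right) \left(- \frac{67}{26}\right) \left(-12 - 0 + 6 \left(-7\right) + 0 \left(-7\right)\right) = \frac{469 \left(-12 + 0 - 42 + 0\right)}{13} = \frac{469}{13} \left(-54\right) = - \frac{25326}{13}$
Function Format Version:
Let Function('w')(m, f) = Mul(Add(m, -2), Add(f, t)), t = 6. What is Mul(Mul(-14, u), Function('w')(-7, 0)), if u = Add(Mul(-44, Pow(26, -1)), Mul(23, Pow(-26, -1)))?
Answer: Rational(-25326, 13) ≈ -1948.2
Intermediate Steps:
Function('w')(m, f) = Mul(Add(-2, m), Add(6, f)) (Function('w')(m, f) = Mul(Add(m, -2), Add(f, 6)) = Mul(Add(-2, m), Add(6, f)))
u = Rational(-67, 26) (u = Add(Mul(-44, Rational(1, 26)), Mul(23, Rational(-1, 26))) = Add(Rational(-22, 13), Rational(-23, 26)) = Rational(-67, 26) ≈ -2.5769)
Mul(Mul(-14, u), Function('w')(-7, 0)) = Mul(Mul(-14, Rational(-67, 26)), Add(-12, Mul(-2, 0), Mul(6, -7), Mul(0, -7))) = Mul(Rational(469, 13), Add(-12, 0, -42, 0)) = Mul(Rational(469, 13), -54) = Rational(-25326, 13)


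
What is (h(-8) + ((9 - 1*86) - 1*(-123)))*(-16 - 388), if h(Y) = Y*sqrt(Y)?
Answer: -18584 + 6464*I*sqrt(2) ≈ -18584.0 + 9141.5*I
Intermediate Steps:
h(Y) = Y**(3/2)
(h(-8) + ((9 - 1*86) - 1*(-123)))*(-16 - 388) = ((-8)**(3/2) + ((9 - 1*86) - 1*(-123)))*(-16 - 388) = (-16*I*sqrt(2) + ((9 - 86) + 123))*(-404) = (-16*I*sqrt(2) + (-77 + 123))*(-404) = (-16*I*sqrt(2) + 46)*(-404) = (46 - 16*I*sqrt(2))*(-404) = -18584 + 6464*I*sqrt(2)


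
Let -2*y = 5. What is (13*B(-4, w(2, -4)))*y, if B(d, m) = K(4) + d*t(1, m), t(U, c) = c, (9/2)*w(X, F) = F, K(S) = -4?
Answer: 130/9 ≈ 14.444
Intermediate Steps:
y = -5/2 (y = -1/2*5 = -5/2 ≈ -2.5000)
w(X, F) = 2*F/9
B(d, m) = -4 + d*m
(13*B(-4, w(2, -4)))*y = (13*(-4 - 8*(-4)/9))*(-5/2) = (13*(-4 - 4*(-8/9)))*(-5/2) = (13*(-4 + 32/9))*(-5/2) = (13*(-4/9))*(-5/2) = -52/9*(-5/2) = 130/9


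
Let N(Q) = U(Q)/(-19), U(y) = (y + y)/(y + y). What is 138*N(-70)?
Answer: -138/19 ≈ -7.2632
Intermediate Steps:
U(y) = 1 (U(y) = (2*y)/((2*y)) = (2*y)*(1/(2*y)) = 1)
N(Q) = -1/19 (N(Q) = 1/(-19) = 1*(-1/19) = -1/19)
138*N(-70) = 138*(-1/19) = -138/19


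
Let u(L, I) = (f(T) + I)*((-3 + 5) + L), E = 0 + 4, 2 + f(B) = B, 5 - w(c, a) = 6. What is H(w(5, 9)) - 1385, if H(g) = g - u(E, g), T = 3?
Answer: -1386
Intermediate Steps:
w(c, a) = -1 (w(c, a) = 5 - 1*6 = 5 - 6 = -1)
f(B) = -2 + B
E = 4
u(L, I) = (1 + I)*(2 + L) (u(L, I) = ((-2 + 3) + I)*((-3 + 5) + L) = (1 + I)*(2 + L))
H(g) = -6 - 5*g (H(g) = g - (2 + 4 + 2*g + g*4) = g - (2 + 4 + 2*g + 4*g) = g - (6 + 6*g) = g + (-6 - 6*g) = -6 - 5*g)
H(w(5, 9)) - 1385 = (-6 - 5*(-1)) - 1385 = (-6 + 5) - 1385 = -1 - 1385 = -1386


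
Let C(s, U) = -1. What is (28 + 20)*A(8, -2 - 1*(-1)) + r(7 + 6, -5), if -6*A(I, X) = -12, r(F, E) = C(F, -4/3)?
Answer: 95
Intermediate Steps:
r(F, E) = -1
A(I, X) = 2 (A(I, X) = -⅙*(-12) = 2)
(28 + 20)*A(8, -2 - 1*(-1)) + r(7 + 6, -5) = (28 + 20)*2 - 1 = 48*2 - 1 = 96 - 1 = 95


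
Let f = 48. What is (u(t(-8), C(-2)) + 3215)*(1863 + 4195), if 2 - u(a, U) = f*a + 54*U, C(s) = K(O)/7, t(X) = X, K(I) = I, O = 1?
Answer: 152376874/7 ≈ 2.1768e+7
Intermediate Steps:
C(s) = 1/7
u(a, U) = 2 - 54*U - 48*a (u(a, U) = 2 - (48*a + 54*U) = 2 + (-54*U - 48*a) = 2 - 54*U - 48*a)
(u(t(-8), C(-2)) + 3215)*(1863 + 4195) = ((2 - 54*1/7 - 48*(-8)) + 3215)*(1863 + 4195) = ((2 - 54/7 + 384) + 3215)*6058 = (2648/7 + 3215)*6058 = (25153/7)*6058 = 152376874/7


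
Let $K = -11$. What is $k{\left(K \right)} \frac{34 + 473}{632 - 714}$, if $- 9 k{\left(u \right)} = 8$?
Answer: $\frac{676}{123} \approx 5.4959$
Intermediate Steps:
$k{\left(u \right)} = - \frac{8}{9}$ ($k{\left(u \right)} = \left(- \frac{1}{9}\right) 8 = - \frac{8}{9}$)
$k{\left(K \right)} \frac{34 + 473}{632 - 714} = - \frac{8 \frac{34 + 473}{632 - 714}}{9} = - \frac{8 \frac{507}{-82}}{9} = - \frac{8 \cdot 507 \left(- \frac{1}{82}\right)}{9} = \left(- \frac{8}{9}\right) \left(- \frac{507}{82}\right) = \frac{676}{123}$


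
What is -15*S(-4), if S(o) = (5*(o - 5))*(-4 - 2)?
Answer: -4050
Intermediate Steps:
S(o) = 150 - 30*o (S(o) = (5*(-5 + o))*(-6) = (-25 + 5*o)*(-6) = 150 - 30*o)
-15*S(-4) = -15*(150 - 30*(-4)) = -15*(150 + 120) = -15*270 = -4050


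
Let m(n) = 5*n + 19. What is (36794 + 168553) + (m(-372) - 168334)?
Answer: 35172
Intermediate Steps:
m(n) = 19 + 5*n
(36794 + 168553) + (m(-372) - 168334) = (36794 + 168553) + ((19 + 5*(-372)) - 168334) = 205347 + ((19 - 1860) - 168334) = 205347 + (-1841 - 168334) = 205347 - 170175 = 35172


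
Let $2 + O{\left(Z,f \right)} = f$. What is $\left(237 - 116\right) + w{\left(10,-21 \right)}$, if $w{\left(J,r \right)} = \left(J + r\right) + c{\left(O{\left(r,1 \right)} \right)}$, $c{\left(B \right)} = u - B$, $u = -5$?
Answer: $106$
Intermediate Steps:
$O{\left(Z,f \right)} = -2 + f$
$c{\left(B \right)} = -5 - B$
$w{\left(J,r \right)} = -4 + J + r$ ($w{\left(J,r \right)} = \left(J + r\right) - 4 = -4 + J + r$)
$\left(237 - 116\right) + w{\left(10,-21 \right)} = \left(237 - 116\right) - 15 = 121 - 15 = 106$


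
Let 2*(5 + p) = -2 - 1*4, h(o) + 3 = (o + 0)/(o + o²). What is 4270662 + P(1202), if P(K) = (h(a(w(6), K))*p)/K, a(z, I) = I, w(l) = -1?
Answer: 3087701452418/723003 ≈ 4.2707e+6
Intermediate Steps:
h(o) = -3 + o/(o + o²) (h(o) = -3 + (o + 0)/(o + o²) = -3 + o/(o + o²))
p = -8 (p = -5 + (-2 - 1*4)/2 = -5 + (-2 - 4)/2 = -5 + (½)*(-6) = -5 - 3 = -8)
P(K) = -8*(-2 - 3*K)/(K*(1 + K)) (P(K) = (((-2 - 3*K)/(1 + K))*(-8))/K = (-8*(-2 - 3*K)/(1 + K))/K = -8*(-2 - 3*K)/(K*(1 + K)))
4270662 + P(1202) = 4270662 + 8*(2 + 3*1202)/(1202*(1 + 1202)) = 4270662 + 8*(1/1202)*(2 + 3606)/1203 = 4270662 + 8*(1/1202)*(1/1203)*3608 = 4270662 + 14432/723003 = 3087701452418/723003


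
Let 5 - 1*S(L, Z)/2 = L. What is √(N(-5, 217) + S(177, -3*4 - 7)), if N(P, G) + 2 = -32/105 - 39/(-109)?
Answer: I*√45314909535/11445 ≈ 18.6*I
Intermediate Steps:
N(P, G) = -22283/11445 (N(P, G) = -2 + (-32/105 - 39/(-109)) = -2 + (-32*1/105 - 39*(-1/109)) = -2 + (-32/105 + 39/109) = -2 + 607/11445 = -22283/11445)
S(L, Z) = 10 - 2*L
√(N(-5, 217) + S(177, -3*4 - 7)) = √(-22283/11445 + (10 - 2*177)) = √(-22283/11445 + (10 - 354)) = √(-22283/11445 - 344) = √(-3959363/11445) = I*√45314909535/11445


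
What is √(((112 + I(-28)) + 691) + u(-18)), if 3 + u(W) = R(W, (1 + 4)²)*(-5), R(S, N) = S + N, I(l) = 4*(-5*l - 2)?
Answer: √1317 ≈ 36.290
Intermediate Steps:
I(l) = -8 - 20*l (I(l) = 4*(-2 - 5*l) = -8 - 20*l)
R(S, N) = N + S
u(W) = -128 - 5*W (u(W) = -3 + ((1 + 4)² + W)*(-5) = -3 + (5² + W)*(-5) = -3 + (25 + W)*(-5) = -3 + (-125 - 5*W) = -128 - 5*W)
√(((112 + I(-28)) + 691) + u(-18)) = √(((112 + (-8 - 20*(-28))) + 691) + (-128 - 5*(-18))) = √(((112 + (-8 + 560)) + 691) + (-128 + 90)) = √(((112 + 552) + 691) - 38) = √((664 + 691) - 38) = √(1355 - 38) = √1317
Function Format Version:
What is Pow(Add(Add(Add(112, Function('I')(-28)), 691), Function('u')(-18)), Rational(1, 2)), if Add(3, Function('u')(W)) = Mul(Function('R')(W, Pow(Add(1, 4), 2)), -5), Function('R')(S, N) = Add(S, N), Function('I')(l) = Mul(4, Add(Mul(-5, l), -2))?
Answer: Pow(1317, Rational(1, 2)) ≈ 36.290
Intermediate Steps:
Function('I')(l) = Add(-8, Mul(-20, l)) (Function('I')(l) = Mul(4, Add(-2, Mul(-5, l))) = Add(-8, Mul(-20, l)))
Function('R')(S, N) = Add(N, S)
Function('u')(W) = Add(-128, Mul(-5, W)) (Function('u')(W) = Add(-3, Mul(Add(Pow(Add(1, 4), 2), W), -5)) = Add(-3, Mul(Add(Pow(5, 2), W), -5)) = Add(-3, Mul(Add(25, W), -5)) = Add(-3, Add(-125, Mul(-5, W))) = Add(-128, Mul(-5, W)))
Pow(Add(Add(Add(112, Function('I')(-28)), 691), Function('u')(-18)), Rational(1, 2)) = Pow(Add(Add(Add(112, Add(-8, Mul(-20, -28))), 691), Add(-128, Mul(-5, -18))), Rational(1, 2)) = Pow(Add(Add(Add(112, Add(-8, 560)), 691), Add(-128, 90)), Rational(1, 2)) = Pow(Add(Add(Add(112, 552), 691), -38), Rational(1, 2)) = Pow(Add(Add(664, 691), -38), Rational(1, 2)) = Pow(Add(1355, -38), Rational(1, 2)) = Pow(1317, Rational(1, 2))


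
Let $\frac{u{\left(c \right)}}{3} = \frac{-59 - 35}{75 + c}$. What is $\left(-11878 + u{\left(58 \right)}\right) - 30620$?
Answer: $- \frac{5652516}{133} \approx -42500.0$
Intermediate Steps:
$u{\left(c \right)} = - \frac{282}{75 + c}$ ($u{\left(c \right)} = 3 \frac{-59 - 35}{75 + c} = 3 \left(- \frac{94}{75 + c}\right) = - \frac{282}{75 + c}$)
$\left(-11878 + u{\left(58 \right)}\right) - 30620 = \left(-11878 - \frac{282}{75 + 58}\right) - 30620 = \left(-11878 - \frac{282}{133}\right) - 30620 = - \frac{1580056}{133} - 30620 = - \frac{5652516}{133}$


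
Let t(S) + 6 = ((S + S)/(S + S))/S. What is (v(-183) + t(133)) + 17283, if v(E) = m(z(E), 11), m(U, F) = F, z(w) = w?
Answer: 2299305/133 ≈ 17288.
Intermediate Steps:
v(E) = 11
t(S) = -6 + 1/S (t(S) = -6 + ((S + S)/(S + S))/S = -6 + ((2*S)/((2*S)))/S = -6 + ((2*S)*(1/(2*S)))/S = -6 + 1/S)
(v(-183) + t(133)) + 17283 = (11 + (-6 + 1/133)) + 17283 = (11 - 797/133) + 17283 = 666/133 + 17283 = 2299305/133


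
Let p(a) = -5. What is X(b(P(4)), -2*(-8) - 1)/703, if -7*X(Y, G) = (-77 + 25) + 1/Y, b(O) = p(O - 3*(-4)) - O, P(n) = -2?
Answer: 157/14763 ≈ 0.010635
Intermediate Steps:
b(O) = -5 - O
X(Y, G) = 52/7 - 1/(7*Y) (X(Y, G) = -((-77 + 25) + 1/Y)/7 = -(-52 + 1/Y)/7 = 52/7 - 1/(7*Y))
X(b(P(4)), -2*(-8) - 1)/703 = ((-1 + 52*(-5 - 1*(-2)))/(7*(-5 - 1*(-2))))/703 = ((-1 + 52*(-5 + 2))/(7*(-5 + 2)))*(1/703) = ((⅐)*(-1 + 52*(-3))/(-3))*(1/703) = ((⅐)*(-⅓)*(-1 - 156))*(1/703) = ((⅐)*(-⅓)*(-157))*(1/703) = (157/21)*(1/703) = 157/14763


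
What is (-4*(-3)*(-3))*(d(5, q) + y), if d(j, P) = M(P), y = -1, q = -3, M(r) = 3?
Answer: -72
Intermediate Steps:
d(j, P) = 3
(-4*(-3)*(-3))*(d(5, q) + y) = (-4*(-3)*(-3))*(3 - 1) = (12*(-3))*2 = -36*2 = -72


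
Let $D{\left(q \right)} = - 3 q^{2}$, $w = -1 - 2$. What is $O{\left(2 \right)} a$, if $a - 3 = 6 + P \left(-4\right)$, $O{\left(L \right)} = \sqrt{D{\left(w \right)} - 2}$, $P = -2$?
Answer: $17 i \sqrt{29} \approx 91.548 i$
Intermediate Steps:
$w = -3$
$O{\left(L \right)} = i \sqrt{29}$ ($O{\left(L \right)} = \sqrt{- 3 \left(-3\right)^{2} - 2} = \sqrt{\left(-3\right) 9 - 2} = \sqrt{-27 - 2} = \sqrt{-29} = i \sqrt{29}$)
$a = 17$ ($a = 3 + \left(6 - -8\right) = 3 + \left(6 + 8\right) = 3 + 14 = 17$)
$O{\left(2 \right)} a = i \sqrt{29} \cdot 17 = 17 i \sqrt{29}$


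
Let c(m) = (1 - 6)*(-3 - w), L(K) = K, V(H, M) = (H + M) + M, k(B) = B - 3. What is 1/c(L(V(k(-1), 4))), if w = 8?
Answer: 1/55 ≈ 0.018182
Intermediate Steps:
k(B) = -3 + B
V(H, M) = H + 2*M
c(m) = 55 (c(m) = (1 - 6)*(-3 - 1*8) = -5*(-3 - 8) = -5*(-11) = 55)
1/c(L(V(k(-1), 4))) = 1/55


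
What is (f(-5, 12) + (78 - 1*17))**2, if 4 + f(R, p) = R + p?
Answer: 4096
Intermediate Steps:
f(R, p) = -4 + R + p (f(R, p) = -4 + (R + p) = -4 + R + p)
(f(-5, 12) + (78 - 1*17))**2 = ((-4 - 5 + 12) + (78 - 1*17))**2 = (3 + (78 - 17))**2 = (3 + 61)**2 = 64**2 = 4096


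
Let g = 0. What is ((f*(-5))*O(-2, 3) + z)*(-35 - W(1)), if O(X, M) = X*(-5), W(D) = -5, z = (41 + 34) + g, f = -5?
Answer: -9750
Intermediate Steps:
z = 75 (z = (41 + 34) + 0 = 75 + 0 = 75)
O(X, M) = -5*X
((f*(-5))*O(-2, 3) + z)*(-35 - W(1)) = ((-5*(-5))*(-5*(-2)) + 75)*(-35 - 1*(-5)) = (25*10 + 75)*(-35 + 5) = (250 + 75)*(-30) = 325*(-30) = -9750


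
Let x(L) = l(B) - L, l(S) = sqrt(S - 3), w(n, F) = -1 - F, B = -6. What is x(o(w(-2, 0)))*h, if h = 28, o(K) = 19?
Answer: -532 + 84*I ≈ -532.0 + 84.0*I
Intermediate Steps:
l(S) = sqrt(-3 + S)
x(L) = -L + 3*I (x(L) = sqrt(-3 - 6) - L = sqrt(-9) - L = 3*I - L = -L + 3*I)
x(o(w(-2, 0)))*h = (-1*19 + 3*I)*28 = (-19 + 3*I)*28 = -532 + 84*I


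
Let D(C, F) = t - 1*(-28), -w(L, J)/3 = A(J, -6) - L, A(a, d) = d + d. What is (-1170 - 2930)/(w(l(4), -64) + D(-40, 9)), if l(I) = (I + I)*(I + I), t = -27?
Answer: -4100/229 ≈ -17.904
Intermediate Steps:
l(I) = 4*I**2 (l(I) = (2*I)*(2*I) = 4*I**2)
A(a, d) = 2*d
w(L, J) = 36 + 3*L (w(L, J) = -3*(2*(-6) - L) = -3*(-12 - L) = 36 + 3*L)
D(C, F) = 1 (D(C, F) = -27 - 1*(-28) = -27 + 28 = 1)
(-1170 - 2930)/(w(l(4), -64) + D(-40, 9)) = (-1170 - 2930)/((36 + 3*(4*4**2)) + 1) = -4100/((36 + 3*(4*16)) + 1) = -4100/((36 + 3*64) + 1) = -4100/((36 + 192) + 1) = -4100/(228 + 1) = -4100/229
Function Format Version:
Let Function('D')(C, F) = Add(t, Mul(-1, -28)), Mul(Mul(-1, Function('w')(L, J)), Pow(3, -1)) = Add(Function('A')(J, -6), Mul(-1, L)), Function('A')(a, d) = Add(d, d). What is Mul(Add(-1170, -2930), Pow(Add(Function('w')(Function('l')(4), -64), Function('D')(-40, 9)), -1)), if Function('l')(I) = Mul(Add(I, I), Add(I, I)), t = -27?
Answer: Rational(-4100, 229) ≈ -17.904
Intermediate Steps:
Function('l')(I) = Mul(4, Pow(I, 2)) (Function('l')(I) = Mul(Mul(2, I), Mul(2, I)) = Mul(4, Pow(I, 2)))
Function('A')(a, d) = Mul(2, d)
Function('w')(L, J) = Add(36, Mul(3, L)) (Function('w')(L, J) = Mul(-3, Add(Mul(2, -6), Mul(-1, L))) = Mul(-3, Add(-12, Mul(-1, L))) = Add(36, Mul(3, L)))
Function('D')(C, F) = 1 (Function('D')(C, F) = Add(-27, Mul(-1, -28)) = Add(-27, 28) = 1)
Mul(Add(-1170, -2930), Pow(Add(Function('w')(Function('l')(4), -64), Function('D')(-40, 9)), -1)) = Mul(Add(-1170, -2930), Pow(Add(Add(36, Mul(3, Mul(4, Pow(4, 2)))), 1), -1)) = Mul(-4100, Pow(Add(Add(36, Mul(3, Mul(4, 16))), 1), -1)) = Mul(-4100, Pow(Add(Add(36, Mul(3, 64)), 1), -1)) = Mul(-4100, Pow(Add(Add(36, 192), 1), -1)) = Mul(-4100, Pow(Add(228, 1), -1)) = Mul(-4100, Pow(229, -1)) = Mul(-4100, Rational(1, 229)) = Rational(-4100, 229)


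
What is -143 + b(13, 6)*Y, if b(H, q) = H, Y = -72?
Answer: -1079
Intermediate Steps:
-143 + b(13, 6)*Y = -143 + 13*(-72) = -143 - 936 = -1079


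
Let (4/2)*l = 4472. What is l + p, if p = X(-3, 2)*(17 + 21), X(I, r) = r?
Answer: 2312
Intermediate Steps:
l = 2236 (l = (½)*4472 = 2236)
p = 76 (p = 2*(17 + 21) = 2*38 = 76)
l + p = 2236 + 76 = 2312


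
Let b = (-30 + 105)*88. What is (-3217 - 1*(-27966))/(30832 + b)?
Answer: 24749/37432 ≈ 0.66117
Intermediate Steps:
b = 6600 (b = 75*88 = 6600)
(-3217 - 1*(-27966))/(30832 + b) = (-3217 - 1*(-27966))/(30832 + 6600) = (-3217 + 27966)/37432 = 24749*(1/37432) = 24749/37432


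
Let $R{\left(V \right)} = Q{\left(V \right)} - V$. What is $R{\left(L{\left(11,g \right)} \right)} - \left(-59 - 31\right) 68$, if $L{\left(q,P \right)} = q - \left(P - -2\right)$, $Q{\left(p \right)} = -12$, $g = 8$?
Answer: $6107$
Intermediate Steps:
$L{\left(q,P \right)} = -2 + q - P$ ($L{\left(q,P \right)} = q - \left(P + 2\right) = q - \left(2 + P\right) = -2 + q - P$)
$R{\left(V \right)} = -12 - V$
$R{\left(L{\left(11,g \right)} \right)} - \left(-59 - 31\right) 68 = \left(-12 - \left(-2 + 11 - 8\right)\right) - \left(-59 - 31\right) 68 = \left(-12 - \left(-2 + 11 - 8\right)\right) - \left(-90\right) 68 = \left(-12 - 1\right) - -6120 = \left(-12 - 1\right) + 6120 = -13 + 6120 = 6107$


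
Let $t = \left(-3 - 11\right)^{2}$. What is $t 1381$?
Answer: $270676$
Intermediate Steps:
$t = 196$ ($t = \left(-14\right)^{2} = 196$)
$t 1381 = 196 \cdot 1381 = 270676$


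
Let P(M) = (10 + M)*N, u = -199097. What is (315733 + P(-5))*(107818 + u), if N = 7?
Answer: -28822987272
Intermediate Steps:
P(M) = 70 + 7*M (P(M) = (10 + M)*7 = 70 + 7*M)
(315733 + P(-5))*(107818 + u) = (315733 + (70 + 7*(-5)))*(107818 - 199097) = (315733 + (70 - 35))*(-91279) = (315733 + 35)*(-91279) = 315768*(-91279) = -28822987272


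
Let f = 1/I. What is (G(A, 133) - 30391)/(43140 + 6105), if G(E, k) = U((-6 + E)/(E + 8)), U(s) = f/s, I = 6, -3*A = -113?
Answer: -17322733/28069650 ≈ -0.61713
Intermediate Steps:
A = 113/3 (A = -⅓*(-113) = 113/3 ≈ 37.667)
f = ⅙ (f = 1/6 = ⅙ ≈ 0.16667)
U(s) = 1/(6*s)
G(E, k) = (8 + E)/(6*(-6 + E)) (G(E, k) = 1/(6*(((-6 + E)/(E + 8)))) = 1/(6*(((-6 + E)/(8 + E)))) = ((8 + E)/(-6 + E))/6 = (8 + E)/(6*(-6 + E)))
(G(A, 133) - 30391)/(43140 + 6105) = ((8 + 113/3)/(6*(-6 + 113/3)) - 30391)/(43140 + 6105) = ((⅙)*(137/3)/(95/3) - 30391)/49245 = ((⅙)*(3/95)*(137/3) - 30391)*(1/49245) = (137/570 - 30391)*(1/49245) = -17322733/570*1/49245 = -17322733/28069650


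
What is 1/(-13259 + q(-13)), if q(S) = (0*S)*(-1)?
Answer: -1/13259 ≈ -7.5420e-5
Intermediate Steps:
q(S) = 0 (q(S) = 0*(-1) = 0)
1/(-13259 + q(-13)) = 1/(-13259 + 0) = 1/(-13259) = -1/13259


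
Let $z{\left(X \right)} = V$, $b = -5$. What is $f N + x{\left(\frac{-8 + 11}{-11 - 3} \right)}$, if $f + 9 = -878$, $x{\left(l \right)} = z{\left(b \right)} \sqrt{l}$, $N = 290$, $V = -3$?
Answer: $-257230 - \frac{3 i \sqrt{42}}{14} \approx -2.5723 \cdot 10^{5} - 1.3887 i$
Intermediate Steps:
$z{\left(X \right)} = -3$
$x{\left(l \right)} = - 3 \sqrt{l}$
$f = -887$ ($f = -9 - 878 = -887$)
$f N + x{\left(\frac{-8 + 11}{-11 - 3} \right)} = \left(-887\right) 290 - 3 \sqrt{\frac{-8 + 11}{-11 - 3}} = -257230 - 3 \sqrt{\frac{3}{-14}} = -257230 - 3 \sqrt{3 \left(- \frac{1}{14}\right)} = -257230 - 3 \sqrt{- \frac{3}{14}} = -257230 - 3 \frac{i \sqrt{42}}{14} = -257230 - \frac{3 i \sqrt{42}}{14}$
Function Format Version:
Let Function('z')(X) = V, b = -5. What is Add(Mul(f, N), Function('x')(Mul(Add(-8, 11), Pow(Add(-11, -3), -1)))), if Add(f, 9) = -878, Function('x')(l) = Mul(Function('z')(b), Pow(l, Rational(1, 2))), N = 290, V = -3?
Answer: Add(-257230, Mul(Rational(-3, 14), I, Pow(42, Rational(1, 2)))) ≈ Add(-2.5723e+5, Mul(-1.3887, I))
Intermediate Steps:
Function('z')(X) = -3
Function('x')(l) = Mul(-3, Pow(l, Rational(1, 2)))
f = -887 (f = Add(-9, -878) = -887)
Add(Mul(f, N), Function('x')(Mul(Add(-8, 11), Pow(Add(-11, -3), -1)))) = Add(Mul(-887, 290), Mul(-3, Pow(Mul(Add(-8, 11), Pow(Add(-11, -3), -1)), Rational(1, 2)))) = Add(-257230, Mul(-3, Pow(Mul(3, Pow(-14, -1)), Rational(1, 2)))) = Add(-257230, Mul(-3, Pow(Mul(3, Rational(-1, 14)), Rational(1, 2)))) = Add(-257230, Mul(-3, Pow(Rational(-3, 14), Rational(1, 2)))) = Add(-257230, Mul(-3, Mul(Rational(1, 14), I, Pow(42, Rational(1, 2))))) = Add(-257230, Mul(Rational(-3, 14), I, Pow(42, Rational(1, 2))))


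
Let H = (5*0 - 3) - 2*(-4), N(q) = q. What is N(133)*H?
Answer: 665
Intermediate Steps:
H = 5 (H = (0 - 3) + 8 = -3 + 8 = 5)
N(133)*H = 133*5 = 665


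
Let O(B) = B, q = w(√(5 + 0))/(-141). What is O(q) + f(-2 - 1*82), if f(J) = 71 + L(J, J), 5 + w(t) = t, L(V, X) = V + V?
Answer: -13672/141 - √5/141 ≈ -96.980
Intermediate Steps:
L(V, X) = 2*V
w(t) = -5 + t
f(J) = 71 + 2*J
q = 5/141 - √5/141 (q = (-5 + √(5 + 0))/(-141) = (-5 + √5)*(-1/141) = 5/141 - √5/141 ≈ 0.019602)
O(q) + f(-2 - 1*82) = (5/141 - √5/141) + (71 + 2*(-2 - 1*82)) = (5/141 - √5/141) + (71 + 2*(-2 - 82)) = (5/141 - √5/141) + (71 + 2*(-84)) = (5/141 - √5/141) + (71 - 168) = (5/141 - √5/141) - 97 = -13672/141 - √5/141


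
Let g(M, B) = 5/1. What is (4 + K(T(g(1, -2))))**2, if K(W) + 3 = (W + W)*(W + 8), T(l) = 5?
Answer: 17161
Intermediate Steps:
g(M, B) = 5 (g(M, B) = 5*1 = 5)
K(W) = -3 + 2*W*(8 + W) (K(W) = -3 + (W + W)*(W + 8) = -3 + (2*W)*(8 + W) = -3 + 2*W*(8 + W))
(4 + K(T(g(1, -2))))**2 = (4 + (-3 + 2*5**2 + 16*5))**2 = (4 + (-3 + 2*25 + 80))**2 = (4 + (-3 + 50 + 80))**2 = (4 + 127)**2 = 131**2 = 17161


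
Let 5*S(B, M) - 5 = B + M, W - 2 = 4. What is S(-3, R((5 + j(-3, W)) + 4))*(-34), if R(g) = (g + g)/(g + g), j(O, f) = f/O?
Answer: -102/5 ≈ -20.400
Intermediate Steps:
W = 6 (W = 2 + 4 = 6)
R(g) = 1 (R(g) = (2*g)/((2*g)) = (2*g)*(1/(2*g)) = 1)
S(B, M) = 1 + B/5 + M/5 (S(B, M) = 1 + (B + M)/5 = 1 + (B/5 + M/5) = 1 + B/5 + M/5)
S(-3, R((5 + j(-3, W)) + 4))*(-34) = (1 + (1/5)*(-3) + (1/5)*1)*(-34) = (1 - 3/5 + 1/5)*(-34) = (3/5)*(-34) = -102/5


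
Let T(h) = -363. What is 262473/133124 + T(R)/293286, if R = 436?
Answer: 12821888711/6507234244 ≈ 1.9704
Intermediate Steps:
262473/133124 + T(R)/293286 = 262473/133124 - 363/293286 = 262473*(1/133124) - 363*1/293286 = 262473/133124 - 121/97762 = 12821888711/6507234244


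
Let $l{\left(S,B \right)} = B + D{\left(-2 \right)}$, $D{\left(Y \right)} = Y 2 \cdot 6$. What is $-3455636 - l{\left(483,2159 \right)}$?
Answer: $-3457771$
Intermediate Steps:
$D{\left(Y \right)} = 12 Y$ ($D{\left(Y \right)} = 2 Y 6 = 12 Y$)
$l{\left(S,B \right)} = -24 + B$ ($l{\left(S,B \right)} = B + 12 \left(-2\right) = B - 24 = -24 + B$)
$-3455636 - l{\left(483,2159 \right)} = -3455636 - \left(-24 + 2159\right) = -3455636 - 2135 = -3457771$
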